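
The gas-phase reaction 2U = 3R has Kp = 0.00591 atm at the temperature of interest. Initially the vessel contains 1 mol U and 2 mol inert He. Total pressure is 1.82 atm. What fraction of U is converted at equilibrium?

Basis: 1 mol U initially; let X = conversion of U. Extent ξ = 0.5X.
Species balance: n_U = 1 − X; n_R = 1.5X; n_I = 2 (inert).
Total moles n_T = 3 + 0.5X.
With p_i = (n_i/n_T)P, Kp = p_R^3 / (p_U^2).
This yields a degree-3 equation in X; solving on (0,1), X = 0.131.

X = 0.131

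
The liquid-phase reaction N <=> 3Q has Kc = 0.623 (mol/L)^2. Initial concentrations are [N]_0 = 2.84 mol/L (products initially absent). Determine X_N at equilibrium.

X = 0.135

Let X = conversion of N; extent ξ = 2.84·X mol/L.
Concentrations: [N] = 2.84 − 2.84X; [Q] = 8.52X.
Kc = [Q]^3 / ([N]).
Solving Kc = 0.623 for X ∈ (0,1): X = 0.135.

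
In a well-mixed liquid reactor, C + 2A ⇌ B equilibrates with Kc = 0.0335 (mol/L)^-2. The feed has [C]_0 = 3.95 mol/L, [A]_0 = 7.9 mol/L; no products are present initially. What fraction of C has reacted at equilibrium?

Let X = conversion of C; extent ξ = 3.95·X mol/L.
Concentrations: [C] = 3.95 − 3.95X; [A] = 7.9 − 7.9X; [B] = 3.95X.
Kc = [B] / ([C] [A]^2).
Setting equal to 0.0335 and solving for X on (0,1) gives X = 0.416.

X = 0.416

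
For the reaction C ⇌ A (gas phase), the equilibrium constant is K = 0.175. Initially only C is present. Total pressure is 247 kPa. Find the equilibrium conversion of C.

Take 1 mol C as basis and let X be its fractional conversion, so ξ = X.
Moles: n_C = 1 − X; n_A = X.
n_T stays at 1 (no change in mole number).
y_i = n_i/n_T, p_i = y_i·P. K = p_A / (p_C).
Substituting and setting equal to 0.175 gives a polynomial in X; the root in (0,1) is X = 0.149.

X = 0.149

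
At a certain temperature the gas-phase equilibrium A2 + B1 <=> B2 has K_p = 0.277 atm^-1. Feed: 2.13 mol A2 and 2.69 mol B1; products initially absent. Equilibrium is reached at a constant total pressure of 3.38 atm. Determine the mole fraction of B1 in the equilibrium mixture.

y_B1 = 0.487

Let X = conversion of A2 (basis 2.13 mol A2); extent of reaction ξ = 2.13X.
Moles: n_A2 = 2.13 − 2.13X; n_B1 = 2.69 − 2.13X; n_B2 = 2.13X.
Total moles n_T = 4.82 − 2.13X.
With p_i = (n_i/n_T)P, K_p = p_B2 / (p_A2 p_B1).
Equating to 0.277 atm^-1 and solving on 0 < X < 1: X = 0.313.
Then n_B1 = 2.02, n_T = 4.15, so y_B1 = 0.487.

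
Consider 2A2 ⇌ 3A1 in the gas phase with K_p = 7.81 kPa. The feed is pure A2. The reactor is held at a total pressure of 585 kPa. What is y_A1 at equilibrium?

y_A1 = 0.204

Take 1 mol A2 as basis and let X be its fractional conversion, so ξ = 0.5X.
At extent ξ: n_A2 = 1 − X; n_A1 = 1.5X.
Summing: n_T = 1 + 0.5X.
With p_i = (n_i/n_T)P, K_p = p_A1^3 / (p_A2^2).
Setting this equal to 7.81 kPa and taking the physical root (0 < X < 1) gives X = 0.146.
Then n_A1 = 0.219, n_T = 1.07, so y_A1 = 0.204.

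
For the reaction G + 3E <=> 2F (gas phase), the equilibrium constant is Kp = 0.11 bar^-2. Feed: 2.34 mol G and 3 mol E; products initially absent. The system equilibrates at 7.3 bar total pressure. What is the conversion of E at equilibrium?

Basis: 3 mol E initially; let X = conversion of E. Extent ξ = X.
Moles: n_G = 2.34 − X; n_E = 3 − 3X; n_F = 2X.
Summing: n_T = 5.34 − 2X.
y_i = n_i/n_T, p_i = y_i·P. Kp = p_F^2 / (p_G p_E^3).
This yields a degree-4 equation in X; solving on (0,1), X = 0.567.

X = 0.567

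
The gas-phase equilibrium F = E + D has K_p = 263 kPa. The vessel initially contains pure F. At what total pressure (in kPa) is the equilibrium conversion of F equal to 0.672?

Basis: 1 mol F initially; let X = conversion of F. Extent ξ = X.
Moles: n_F = 1 − X; n_E = X; n_D = X.
n_T = Σnᵢ = 1 + X.
K_p = p_E p_D / (p_F) with p_i = (n_i/n_T)·P.
At X = 0.672: the mole-fraction product g(X) = Π y_i^ν_i = 0.8234. Since K_p = g(X)·P^{1}, P = (K_p/g)^(1/1) = (263/0.8234)^(1/1) = 319 kPa.

P = 319 kPa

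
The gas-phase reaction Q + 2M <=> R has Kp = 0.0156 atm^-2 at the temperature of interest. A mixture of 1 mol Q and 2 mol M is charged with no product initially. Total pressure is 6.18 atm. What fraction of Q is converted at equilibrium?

X = 0.186

Let X = conversion of Q (basis 1 mol Q); extent of reaction ξ = X.
At extent ξ: n_Q = 1 − X; n_M = 2 − 2X; n_R = X.
Summing: n_T = 3 − 2X.
Mole fractions y_i = n_i/n_T; Kp = p_R / (p_Q p_M^2) with p_i = y_i·P.
This yields a degree-3 equation in X; solving on (0,1), X = 0.186.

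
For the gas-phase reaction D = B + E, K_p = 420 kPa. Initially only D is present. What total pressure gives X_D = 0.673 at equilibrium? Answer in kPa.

Take 1 mol D as basis and let X be its fractional conversion, so ξ = X.
At extent ξ: n_D = 1 − X; n_B = X; n_E = X.
n_T = Σnᵢ = 1 + X.
K_p = p_B p_E / (p_D) with p_i = (n_i/n_T)·P.
At X = 0.673: the mole-fraction product g(X) = Π y_i^ν_i = 0.8279. Since K_p = g(X)·P^{1}, P = (K_p/g)^(1/1) = (420/0.8279)^(1/1) = 507 kPa.

P = 507 kPa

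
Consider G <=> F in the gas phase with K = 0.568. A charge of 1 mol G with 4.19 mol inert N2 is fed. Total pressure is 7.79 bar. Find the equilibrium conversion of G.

Basis: 1 mol G initially; let X = conversion of G. Extent ξ = X.
At extent ξ: n_G = 1 − X; n_F = X; n_I = 4.19 (inert).
Since Δν = 0, n_T = 5.19 throughout.
With p_i = (n_i/n_T)P, K = p_F / (p_G).
Equating to 0.568 and solving on 0 < X < 1: X = 0.362.

X = 0.362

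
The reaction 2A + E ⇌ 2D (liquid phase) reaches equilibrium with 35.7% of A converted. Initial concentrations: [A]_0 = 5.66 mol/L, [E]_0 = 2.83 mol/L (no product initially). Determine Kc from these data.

Let X = conversion of A.
Concentrations: [A] = 5.66 − 5.66X; [E] = 2.83 − 2.83X; [D] = 5.66X.
At X = 0.357: [A] = 3.64, [E] = 1.82, [D] = 2.02.
Kc = [D]^2 / ([A]^2 [E]) = 0.169 L/mol.

Kc = 0.169 L/mol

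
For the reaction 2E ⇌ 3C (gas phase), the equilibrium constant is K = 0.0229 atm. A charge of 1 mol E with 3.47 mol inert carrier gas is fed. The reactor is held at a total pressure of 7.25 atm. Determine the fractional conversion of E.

X = 0.146

Let X = conversion of E (basis 1 mol E); extent of reaction ξ = 0.5X.
At extent ξ: n_E = 1 − X; n_C = 1.5X; n_I = 3.47 (inert).
Total moles n_T = 4.47 + 0.5X.
With p_i = (n_i/n_T)P, K = p_C^3 / (p_E^2).
Equating to 0.0229 atm and solving on 0 < X < 1: X = 0.146.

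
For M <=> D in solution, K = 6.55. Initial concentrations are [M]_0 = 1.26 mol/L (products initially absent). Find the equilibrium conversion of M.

Let X = conversion of M; extent ξ = 1.26·X mol/L.
Concentrations: [M] = 1.26 − 1.26X; [D] = 1.26X.
K = [D] / ([M]).
Solving K = 6.55 for X ∈ (0,1): X = 0.868.

X = 0.868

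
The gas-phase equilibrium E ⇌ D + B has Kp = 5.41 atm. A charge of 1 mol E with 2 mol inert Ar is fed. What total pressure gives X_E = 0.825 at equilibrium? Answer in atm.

Let X = conversion of E (basis 1 mol E); extent of reaction ξ = X.
Moles: n_E = 1 − X; n_D = X; n_B = X; n_I = 2 (inert).
Total moles n_T = 3 + X.
Kp = p_D p_B / (p_E) with p_i = (n_i/n_T)·P.
At X = 0.825: the mole-fraction product g(X) = Π y_i^ν_i = 1.017. Since Kp = g(X)·P^{1}, P = (Kp/g)^(1/1) = (5.41/1.017)^(1/1) = 5.32 atm.

P = 5.32 atm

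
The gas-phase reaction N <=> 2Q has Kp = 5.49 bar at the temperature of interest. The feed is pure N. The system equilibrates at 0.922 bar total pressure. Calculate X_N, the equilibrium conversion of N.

Basis: 1 mol N initially; let X = conversion of N. Extent ξ = X.
At extent ξ: n_N = 1 − X; n_Q = 2X.
Total moles n_T = 1 + X.
Mole fractions y_i = n_i/n_T; Kp = p_Q^2 / (p_N) with p_i = y_i·P.
Substituting and setting equal to 5.49 bar gives a polynomial in X; the root in (0,1) is X = 0.773.

X = 0.773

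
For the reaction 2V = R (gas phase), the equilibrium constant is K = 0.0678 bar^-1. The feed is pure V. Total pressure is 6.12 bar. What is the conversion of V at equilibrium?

X = 0.387

Take 1 mol V as basis and let X be its fractional conversion, so ξ = 0.5X.
Mole table: n_V = 1 − X; n_R = 0.5X.
Total moles n_T = 1 − 0.5X.
y_i = n_i/n_T, p_i = y_i·P. K = p_R / (p_V^2).
Setting this equal to 0.0678 bar^-1 and taking the physical root (0 < X < 1) gives X = 0.387.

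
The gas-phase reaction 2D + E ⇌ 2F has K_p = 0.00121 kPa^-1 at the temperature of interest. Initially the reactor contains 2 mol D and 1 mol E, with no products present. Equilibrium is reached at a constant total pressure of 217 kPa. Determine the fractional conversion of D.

Let X = conversion of D (basis 2 mol D); extent of reaction ξ = X.
Mole table: n_D = 2 − 2X; n_E = 1 − X; n_F = 2X.
Summing: n_T = 3 − X.
y_i = n_i/n_T, p_i = y_i·P. K_p = p_F^2 / (p_D^2 p_E).
Setting this equal to 0.00121 kPa^-1 and taking the physical root (0 < X < 1) gives X = 0.214.

X = 0.214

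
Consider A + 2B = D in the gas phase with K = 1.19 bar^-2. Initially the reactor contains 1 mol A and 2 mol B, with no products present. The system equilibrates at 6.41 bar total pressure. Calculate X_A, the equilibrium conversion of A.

Basis: 1 mol A initially; let X = conversion of A. Extent ξ = X.
Moles: n_A = 1 − X; n_B = 2 − 2X; n_D = X.
Total moles n_T = 3 − 2X.
y_i = n_i/n_T, p_i = y_i·P. K = p_D / (p_A p_B^2).
This yields a degree-3 equation in X; solving on (0,1), X = 0.800.

X = 0.800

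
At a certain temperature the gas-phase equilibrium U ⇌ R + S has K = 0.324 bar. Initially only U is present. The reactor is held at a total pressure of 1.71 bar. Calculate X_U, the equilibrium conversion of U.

X = 0.399

Take 1 mol U as basis and let X be its fractional conversion, so ξ = X.
At extent ξ: n_U = 1 − X; n_R = X; n_S = X.
Total moles n_T = 1 + X.
With p_i = (n_i/n_T)P, K = p_R p_S / (p_U).
Setting this equal to 0.324 bar and taking the physical root (0 < X < 1) gives X = 0.399.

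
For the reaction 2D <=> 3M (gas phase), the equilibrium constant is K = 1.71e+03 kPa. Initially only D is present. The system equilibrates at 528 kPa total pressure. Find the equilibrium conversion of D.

X = 0.592

Take 1 mol D as basis and let X be its fractional conversion, so ξ = 0.5X.
Mole table: n_D = 1 − X; n_M = 1.5X.
Summing: n_T = 1 + 0.5X.
Mole fractions y_i = n_i/n_T; K = p_M^3 / (p_D^2) with p_i = y_i·P.
Setting this equal to 1.71e+03 kPa and taking the physical root (0 < X < 1) gives X = 0.592.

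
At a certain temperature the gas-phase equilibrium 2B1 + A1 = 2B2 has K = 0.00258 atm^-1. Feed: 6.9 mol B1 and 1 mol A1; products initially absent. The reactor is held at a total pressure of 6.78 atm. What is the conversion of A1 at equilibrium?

X = 0.145

Let X = conversion of A1 (basis 1 mol A1); extent of reaction ξ = X.
Species balance: n_B1 = 6.9 − 2X; n_A1 = 1 − X; n_B2 = 2X.
n_T = Σnᵢ = 7.9 − X.
Mole fractions y_i = n_i/n_T; K = p_B2^2 / (p_B1^2 p_A1) with p_i = y_i·P.
Equating to 0.00258 atm^-1 and solving on 0 < X < 1: X = 0.145.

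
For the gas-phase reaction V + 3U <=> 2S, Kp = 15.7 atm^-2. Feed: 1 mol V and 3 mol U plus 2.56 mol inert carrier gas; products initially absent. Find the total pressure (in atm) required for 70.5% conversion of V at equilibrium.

Let X = conversion of V (basis 1 mol V); extent of reaction ξ = X.
Species balance: n_V = 1 − X; n_U = 3 − 3X; n_S = 2X; n_I = 2.56 (inert).
n_T = Σnᵢ = 6.56 − 2X.
Kp = p_S^2 / (p_V p_U^3) with p_i = (n_i/n_T)·P.
At X = 0.705: the mole-fraction product g(X) = Π y_i^ν_i = 257.9. Since Kp = g(X)·P^{-2}, P = (g/Kp)^(1/2) = (257.9/15.7)^(1/2) = 4.05 atm.

P = 4.05 atm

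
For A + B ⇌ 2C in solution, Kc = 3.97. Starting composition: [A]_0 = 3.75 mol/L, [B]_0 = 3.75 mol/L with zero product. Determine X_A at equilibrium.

Let X = conversion of A; extent ξ = 3.75·X mol/L.
Concentrations: [A] = 3.75 − 3.75X; [B] = 3.75 − 3.75X; [C] = 7.5X.
Kc = [C]^2 / ([A] [B]).
Setting equal to 3.97 and solving for X on (0,1) gives X = 0.499.

X = 0.499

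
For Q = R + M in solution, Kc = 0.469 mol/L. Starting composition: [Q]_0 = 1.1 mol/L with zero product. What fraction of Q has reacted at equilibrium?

X = 0.474

Let X = conversion of Q; extent ξ = 1.1·X mol/L.
Concentrations: [Q] = 1.1 − 1.1X; [R] = 1.1X; [M] = 1.1X.
Kc = [R] [M] / ([Q]).
Setting equal to 0.469 and solving for X on (0,1) gives X = 0.474.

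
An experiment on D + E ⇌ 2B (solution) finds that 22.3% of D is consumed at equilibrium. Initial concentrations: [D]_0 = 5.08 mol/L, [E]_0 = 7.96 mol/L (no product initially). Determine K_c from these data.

K_c = 0.19

Let X = conversion of D.
Concentrations: [D] = 5.08 − 5.08X; [E] = 7.96 − 5.08X; [B] = 10.2X.
At X = 0.223: [D] = 3.95, [E] = 6.83, [B] = 2.27.
K_c = [B]^2 / ([D] [E]) = 0.19.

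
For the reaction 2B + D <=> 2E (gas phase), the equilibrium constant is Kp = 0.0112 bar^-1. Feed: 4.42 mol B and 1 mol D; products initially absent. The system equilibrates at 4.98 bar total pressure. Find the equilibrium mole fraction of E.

y_E = 0.072

Basis: 1 mol D initially; let X = conversion of D. Extent ξ = X.
Species balance: n_B = 4.42 − 2X; n_D = 1 − X; n_E = 2X.
Summing: n_T = 5.42 − X.
With p_i = (n_i/n_T)P, Kp = p_E^2 / (p_B^2 p_D).
Setting this equal to 0.0112 bar^-1 and taking the physical root (0 < X < 1) gives X = 0.188.
Then n_E = 0.376, n_T = 5.23, so y_E = 0.072.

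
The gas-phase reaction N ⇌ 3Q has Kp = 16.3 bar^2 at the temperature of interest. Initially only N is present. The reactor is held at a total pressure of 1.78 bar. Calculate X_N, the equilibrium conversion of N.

X = 0.693

Take 1 mol N as basis and let X be its fractional conversion, so ξ = X.
Species balance: n_N = 1 − X; n_Q = 3X.
Total moles n_T = 1 + 2X.
With p_i = (n_i/n_T)P, Kp = p_Q^3 / (p_N).
Substituting and setting equal to 16.3 bar^2 gives a polynomial in X; the root in (0,1) is X = 0.693.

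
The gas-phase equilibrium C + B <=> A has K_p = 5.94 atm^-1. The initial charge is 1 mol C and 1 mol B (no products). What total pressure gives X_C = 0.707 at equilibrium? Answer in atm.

Take 1 mol C as basis and let X be its fractional conversion, so ξ = X.
Species balance: n_C = 1 − X; n_B = 1 − X; n_A = X.
Summing: n_T = 2 − X.
K_p = p_A / (p_C p_B) with p_i = (n_i/n_T)·P.
At X = 0.707: the mole-fraction product g(X) = Π y_i^ν_i = 10.65. Since K_p = g(X)·P^{-1}, P = (g/K_p)^(1/1) = (10.65/5.94)^(1/1) = 1.79 atm.

P = 1.79 atm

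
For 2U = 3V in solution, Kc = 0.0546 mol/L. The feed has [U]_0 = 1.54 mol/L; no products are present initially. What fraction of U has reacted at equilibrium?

X = 0.190

Let X = conversion of U; extent ξ = 1.54X/2 mol/L.
Concentrations: [U] = 1.54 − 1.54X; [V] = 2.31X.
Kc = [V]^3 / ([U]^2).
Setting equal to 0.0546 and solving for X on (0,1) gives X = 0.190.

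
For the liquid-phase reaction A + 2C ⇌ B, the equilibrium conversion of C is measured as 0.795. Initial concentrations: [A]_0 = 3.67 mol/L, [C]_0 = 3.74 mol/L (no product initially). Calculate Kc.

Let X = conversion of C.
Concentrations: [A] = 3.67 − 1.87X; [C] = 3.74 − 3.74X; [B] = 1.87X.
At X = 0.795: [A] = 2.18, [C] = 0.767, [B] = 1.49.
Kc = [B] / ([A] [C]^2) = 1.16 (mol/L)^-2.

Kc = 1.16 (mol/L)^-2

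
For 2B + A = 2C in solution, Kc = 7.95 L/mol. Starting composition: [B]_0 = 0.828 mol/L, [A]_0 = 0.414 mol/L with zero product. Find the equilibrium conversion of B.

X = 0.549

Let X = conversion of B; extent ξ = 0.828X/2 mol/L.
Concentrations: [B] = 0.828 − 0.828X; [A] = 0.414 − 0.414X; [C] = 0.828X.
Kc = [C]^2 / ([B]^2 [A]).
Solving Kc = 7.95 for X ∈ (0,1): X = 0.549.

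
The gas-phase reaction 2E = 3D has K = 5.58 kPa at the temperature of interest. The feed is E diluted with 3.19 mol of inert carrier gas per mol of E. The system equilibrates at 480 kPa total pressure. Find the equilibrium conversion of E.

X = 0.210

Let X = conversion of E (basis 1 mol E); extent of reaction ξ = 0.5X.
Species balance: n_E = 1 − X; n_D = 1.5X; n_I = 3.19 (inert).
n_T = Σnᵢ = 4.19 + 0.5X.
With p_i = (n_i/n_T)P, K = p_D^3 / (p_E^2).
Equating to 5.58 kPa and solving on 0 < X < 1: X = 0.210.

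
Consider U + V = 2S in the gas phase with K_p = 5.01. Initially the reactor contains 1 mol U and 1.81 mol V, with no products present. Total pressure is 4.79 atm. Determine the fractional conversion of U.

X = 0.677

Take 1 mol U as basis and let X be its fractional conversion, so ξ = X.
Species balance: n_U = 1 − X; n_V = 1.81 − X; n_S = 2X.
Since Δν = 0, n_T = 2.81 throughout.
y_i = n_i/n_T, p_i = y_i·P. K_p = p_S^2 / (p_U p_V).
Substituting and setting equal to 5.01 gives a polynomial in X; the root in (0,1) is X = 0.677.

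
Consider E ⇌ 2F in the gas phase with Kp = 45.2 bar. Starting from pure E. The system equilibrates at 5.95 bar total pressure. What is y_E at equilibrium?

y_E = 0.105

Take 1 mol E as basis and let X be its fractional conversion, so ξ = X.
At extent ξ: n_E = 1 − X; n_F = 2X.
n_T = Σnᵢ = 1 + X.
Mole fractions y_i = n_i/n_T; Kp = p_F^2 / (p_E) with p_i = y_i·P.
This yields a degree-2 equation in X; solving on (0,1), X = 0.809.
Then n_E = 0.191, n_T = 1.81, so y_E = 0.105.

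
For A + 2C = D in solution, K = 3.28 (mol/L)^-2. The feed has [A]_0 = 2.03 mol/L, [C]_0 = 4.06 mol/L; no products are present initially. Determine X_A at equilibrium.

Let X = conversion of A; extent ξ = 2.03·X mol/L.
Concentrations: [A] = 2.03 − 2.03X; [C] = 4.06 − 4.06X; [D] = 2.03X.
K = [D] / ([A] [C]^2).
Solving K = 3.28 for X ∈ (0,1): X = 0.759.

X = 0.759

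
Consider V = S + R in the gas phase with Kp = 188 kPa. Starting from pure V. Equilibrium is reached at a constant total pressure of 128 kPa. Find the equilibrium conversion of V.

X = 0.771

Take 1 mol V as basis and let X be its fractional conversion, so ξ = X.
Species balance: n_V = 1 − X; n_S = X; n_R = X.
n_T = Σnᵢ = 1 + X.
Mole fractions y_i = n_i/n_T; Kp = p_S p_R / (p_V) with p_i = y_i·P.
Substituting and setting equal to 188 kPa gives a polynomial in X; the root in (0,1) is X = 0.771.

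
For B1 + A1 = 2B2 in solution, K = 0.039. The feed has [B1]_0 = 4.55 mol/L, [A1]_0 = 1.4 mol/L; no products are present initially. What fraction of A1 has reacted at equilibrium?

Let X = conversion of A1; extent ξ = 1.4·X mol/L.
Concentrations: [B1] = 4.55 − 1.4X; [A1] = 1.4 − 1.4X; [B2] = 2.8X.
K = [B2]^2 / ([B1] [A1]).
This equals 0.039 at X = 0.159 (the root in 0 < X < 1).

X = 0.159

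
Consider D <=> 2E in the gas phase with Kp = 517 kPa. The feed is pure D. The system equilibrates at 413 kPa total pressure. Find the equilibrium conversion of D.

Take 1 mol D as basis and let X be its fractional conversion, so ξ = X.
At extent ξ: n_D = 1 − X; n_E = 2X.
Summing: n_T = 1 + X.
Mole fractions y_i = n_i/n_T; Kp = p_E^2 / (p_D) with p_i = y_i·P.
Setting this equal to 517 kPa and taking the physical root (0 < X < 1) gives X = 0.488.

X = 0.488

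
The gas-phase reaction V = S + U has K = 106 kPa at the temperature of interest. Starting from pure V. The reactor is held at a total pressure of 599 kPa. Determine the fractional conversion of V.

Let X = conversion of V (basis 1 mol V); extent of reaction ξ = X.
At extent ξ: n_V = 1 − X; n_S = X; n_U = X.
Total moles n_T = 1 + X.
y_i = n_i/n_T, p_i = y_i·P. K = p_S p_U / (p_V).
Substituting and setting equal to 106 kPa gives a polynomial in X; the root in (0,1) is X = 0.388.

X = 0.388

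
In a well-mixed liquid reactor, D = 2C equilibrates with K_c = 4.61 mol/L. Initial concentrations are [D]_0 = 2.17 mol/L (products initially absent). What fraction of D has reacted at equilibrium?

Let X = conversion of D; extent ξ = 2.17·X mol/L.
Concentrations: [D] = 2.17 − 2.17X; [C] = 4.34X.
K_c = [C]^2 / ([D]).
This equals 4.61 at X = 0.510 (the root in 0 < X < 1).

X = 0.510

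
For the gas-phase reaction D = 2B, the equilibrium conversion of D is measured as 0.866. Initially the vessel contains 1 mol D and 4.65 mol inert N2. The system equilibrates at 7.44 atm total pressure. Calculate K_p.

Take 1 mol D as basis and let X be its fractional conversion, so ξ = X.
Species balance: n_D = 1 − X; n_B = 2X; n_I = 4.65 (inert).
n_T = Σnᵢ = 5.65 + X.
At X = 0.866: n_D = 0.134, n_B = 1.73, n_T = 6.52.
p_i = (n_i/n_T)·P. K_p = p_B^2 / (p_D) = 25.6 atm.

K_p = 25.6 atm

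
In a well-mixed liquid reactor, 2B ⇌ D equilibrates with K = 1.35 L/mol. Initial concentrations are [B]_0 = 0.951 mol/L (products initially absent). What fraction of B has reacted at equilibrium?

Let X = conversion of B; extent ξ = 0.951X/2 mol/L.
Concentrations: [B] = 0.951 − 0.951X; [D] = 0.475X.
K = [D] / ([B]^2).
Equating to 1.35 L/mol: the physical root is X = 0.541.

X = 0.541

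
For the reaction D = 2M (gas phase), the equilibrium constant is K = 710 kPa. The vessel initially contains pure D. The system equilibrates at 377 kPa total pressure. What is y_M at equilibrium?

y_M = 0.723

Basis: 1 mol D initially; let X = conversion of D. Extent ξ = X.
Species balance: n_D = 1 − X; n_M = 2X.
Summing: n_T = 1 + X.
y_i = n_i/n_T, p_i = y_i·P. K = p_M^2 / (p_D).
Substituting and setting equal to 710 kPa gives a polynomial in X; the root in (0,1) is X = 0.566.
Then n_M = 1.13, n_T = 1.57, so y_M = 0.723.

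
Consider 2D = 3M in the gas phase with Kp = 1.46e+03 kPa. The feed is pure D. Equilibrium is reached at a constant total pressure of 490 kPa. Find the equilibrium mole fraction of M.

Basis: 1 mol D initially; let X = conversion of D. Extent ξ = 0.5X.
Mole table: n_D = 1 − X; n_M = 1.5X.
Summing: n_T = 1 + 0.5X.
With p_i = (n_i/n_T)P, Kp = p_M^3 / (p_D^2).
Setting this equal to 1.46e+03 kPa and taking the physical root (0 < X < 1) gives X = 0.583.
Then n_M = 0.875, n_T = 1.29, so y_M = 0.677.

y_M = 0.677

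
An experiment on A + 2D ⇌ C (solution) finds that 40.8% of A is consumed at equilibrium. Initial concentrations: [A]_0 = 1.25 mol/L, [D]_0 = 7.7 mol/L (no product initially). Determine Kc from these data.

Let X = conversion of A.
Concentrations: [A] = 1.25 − 1.25X; [D] = 7.7 − 2.5X; [C] = 1.25X.
At X = 0.408: [A] = 0.74, [D] = 6.68, [C] = 0.51.
Kc = [C] / ([A] [D]^2) = 0.0154 (mol/L)^-2.

Kc = 0.0154 (mol/L)^-2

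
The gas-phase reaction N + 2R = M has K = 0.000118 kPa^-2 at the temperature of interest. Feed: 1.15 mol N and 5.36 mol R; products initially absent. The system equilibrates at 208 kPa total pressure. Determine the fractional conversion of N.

X = 0.747

Take 1.15 mol N as basis and let X be its fractional conversion, so ξ = 1.15X.
Mole table: n_N = 1.15 − 1.15X; n_R = 5.36 − 2.3X; n_M = 1.15X.
n_T = Σnᵢ = 6.51 − 2.3X.
Mole fractions y_i = n_i/n_T; K = p_M / (p_N p_R^2) with p_i = y_i·P.
Setting this equal to 0.000118 kPa^-2 and taking the physical root (0 < X < 1) gives X = 0.747.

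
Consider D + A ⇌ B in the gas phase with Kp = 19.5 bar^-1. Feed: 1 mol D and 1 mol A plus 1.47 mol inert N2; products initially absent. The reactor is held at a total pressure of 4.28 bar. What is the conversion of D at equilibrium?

Take 1 mol D as basis and let X be its fractional conversion, so ξ = X.
Moles: n_D = 1 − X; n_A = 1 − X; n_B = X; n_I = 1.47 (inert).
Total moles n_T = 3.47 − X.
With p_i = (n_i/n_T)P, Kp = p_B / (p_D p_A).
Substituting and setting equal to 19.5 bar^-1 gives a polynomial in X; the root in (0,1) is X = 0.837.

X = 0.837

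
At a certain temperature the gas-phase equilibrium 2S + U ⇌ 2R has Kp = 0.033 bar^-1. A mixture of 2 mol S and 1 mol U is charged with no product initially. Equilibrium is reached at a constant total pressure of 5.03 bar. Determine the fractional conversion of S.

Take 2 mol S as basis and let X be its fractional conversion, so ξ = X.
Species balance: n_S = 2 − 2X; n_U = 1 − X; n_R = 2X.
n_T = Σnᵢ = 3 − X.
With p_i = (n_i/n_T)P, Kp = p_R^2 / (p_S^2 p_U).
Equating to 0.033 bar^-1 and solving on 0 < X < 1: X = 0.180.

X = 0.180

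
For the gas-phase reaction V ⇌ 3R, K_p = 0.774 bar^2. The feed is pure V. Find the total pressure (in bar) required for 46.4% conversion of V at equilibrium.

Let X = conversion of V (basis 1 mol V); extent of reaction ξ = X.
Mole table: n_V = 1 − X; n_R = 3X.
Total moles n_T = 1 + 2X.
K_p = p_R^3 / (p_V) with p_i = (n_i/n_T)·P.
At X = 0.464: the mole-fraction product g(X) = Π y_i^ν_i = 1.354. Since K_p = g(X)·P^{2}, P = (K_p/g)^(1/2) = (0.774/1.354)^(1/2) = 0.756 bar.

P = 0.756 bar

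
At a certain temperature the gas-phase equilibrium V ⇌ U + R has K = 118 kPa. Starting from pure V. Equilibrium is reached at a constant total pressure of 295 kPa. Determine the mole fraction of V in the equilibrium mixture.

y_V = 0.303

Take 1 mol V as basis and let X be its fractional conversion, so ξ = X.
Species balance: n_V = 1 − X; n_U = X; n_R = X.
n_T = Σnᵢ = 1 + X.
y_i = n_i/n_T, p_i = y_i·P. K = p_U p_R / (p_V).
Substituting and setting equal to 118 kPa gives a polynomial in X; the root in (0,1) is X = 0.535.
Then n_V = 0.465, n_T = 1.53, so y_V = 0.303.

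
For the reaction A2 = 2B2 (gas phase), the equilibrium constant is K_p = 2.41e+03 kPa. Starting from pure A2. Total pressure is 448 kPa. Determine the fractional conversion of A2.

Take 1 mol A2 as basis and let X be its fractional conversion, so ξ = X.
At extent ξ: n_A2 = 1 − X; n_B2 = 2X.
Summing: n_T = 1 + X.
Mole fractions y_i = n_i/n_T; K_p = p_B2^2 / (p_A2) with p_i = y_i·P.
Equating to 2.41e+03 kPa and solving on 0 < X < 1: X = 0.757.

X = 0.757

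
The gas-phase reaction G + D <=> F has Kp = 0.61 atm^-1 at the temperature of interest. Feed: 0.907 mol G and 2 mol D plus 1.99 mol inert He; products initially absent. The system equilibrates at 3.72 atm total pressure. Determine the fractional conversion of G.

Take 0.907 mol G as basis and let X be its fractional conversion, so ξ = 0.907X.
At extent ξ: n_G = 0.907 − 0.907X; n_D = 2 − 0.907X; n_F = 0.907X; n_I = 1.99 (inert).
Total moles n_T = 4.9 − 0.907X.
y_i = n_i/n_T, p_i = y_i·P. Kp = p_F / (p_G p_D).
This yields a degree-2 equation in X; solving on (0,1), X = 0.446.

X = 0.446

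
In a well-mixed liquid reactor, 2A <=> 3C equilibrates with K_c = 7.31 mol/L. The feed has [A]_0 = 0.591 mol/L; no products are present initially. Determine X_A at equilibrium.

Let X = conversion of A; extent ξ = 0.591X/2 mol/L.
Concentrations: [A] = 0.591 − 0.591X; [C] = 0.886X.
K_c = [C]^3 / ([A]^2).
Equating to 7.31 mol/L: the physical root is X = 0.696.

X = 0.696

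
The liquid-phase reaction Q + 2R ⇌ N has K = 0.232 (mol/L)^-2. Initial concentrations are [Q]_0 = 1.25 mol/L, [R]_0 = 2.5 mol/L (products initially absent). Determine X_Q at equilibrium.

X = 0.367

Let X = conversion of Q; extent ξ = 1.25·X mol/L.
Concentrations: [Q] = 1.25 − 1.25X; [R] = 2.5 − 2.5X; [N] = 1.25X.
K = [N] / ([Q] [R]^2).
Solving K = 0.232 for X ∈ (0,1): X = 0.367.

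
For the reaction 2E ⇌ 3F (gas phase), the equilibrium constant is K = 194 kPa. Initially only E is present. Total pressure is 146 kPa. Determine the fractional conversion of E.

X = 0.498

Let X = conversion of E (basis 1 mol E); extent of reaction ξ = 0.5X.
Mole table: n_E = 1 − X; n_F = 1.5X.
n_T = Σnᵢ = 1 + 0.5X.
y_i = n_i/n_T, p_i = y_i·P. K = p_F^3 / (p_E^2).
Setting this equal to 194 kPa and taking the physical root (0 < X < 1) gives X = 0.498.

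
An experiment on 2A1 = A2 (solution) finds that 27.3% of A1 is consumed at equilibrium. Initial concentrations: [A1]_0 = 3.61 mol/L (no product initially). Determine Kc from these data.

Kc = 0.0715 L/mol

Let X = conversion of A1.
Concentrations: [A1] = 3.61 − 3.61X; [A2] = 1.8X.
At X = 0.273: [A1] = 2.62, [A2] = 0.493.
Kc = [A2] / ([A1]^2) = 0.0715 L/mol.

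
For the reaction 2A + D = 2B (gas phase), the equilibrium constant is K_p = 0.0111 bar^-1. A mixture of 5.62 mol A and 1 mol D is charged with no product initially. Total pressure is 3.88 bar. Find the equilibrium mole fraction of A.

y_A = 0.814

Let X = conversion of D (basis 1 mol D); extent of reaction ξ = X.
Mole table: n_A = 5.62 − 2X; n_D = 1 − X; n_B = 2X.
Total moles n_T = 6.62 − X.
y_i = n_i/n_T, p_i = y_i·P. K_p = p_B^2 / (p_A^2 p_D).
This yields a degree-3 equation in X; solving on (0,1), X = 0.193.
Then n_A = 5.23, n_T = 6.43, so y_A = 0.814.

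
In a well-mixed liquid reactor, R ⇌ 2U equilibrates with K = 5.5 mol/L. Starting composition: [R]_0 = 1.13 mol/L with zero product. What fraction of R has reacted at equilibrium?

X = 0.651

Let X = conversion of R; extent ξ = 1.13·X mol/L.
Concentrations: [R] = 1.13 − 1.13X; [U] = 2.26X.
K = [U]^2 / ([R]).
Equating to 5.5 mol/L: the physical root is X = 0.651.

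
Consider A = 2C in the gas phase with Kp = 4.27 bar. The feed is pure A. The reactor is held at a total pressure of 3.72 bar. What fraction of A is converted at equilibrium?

X = 0.472

Take 1 mol A as basis and let X be its fractional conversion, so ξ = X.
Mole table: n_A = 1 − X; n_C = 2X.
n_T = Σnᵢ = 1 + X.
With p_i = (n_i/n_T)P, Kp = p_C^2 / (p_A).
Substituting and setting equal to 4.27 bar gives a polynomial in X; the root in (0,1) is X = 0.472.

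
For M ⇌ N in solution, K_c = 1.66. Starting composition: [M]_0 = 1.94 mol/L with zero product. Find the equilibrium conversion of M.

Let X = conversion of M; extent ξ = 1.94·X mol/L.
Concentrations: [M] = 1.94 − 1.94X; [N] = 1.94X.
K_c = [N] / ([M]).
Setting equal to 1.66 and solving for X on (0,1) gives X = 0.624.

X = 0.624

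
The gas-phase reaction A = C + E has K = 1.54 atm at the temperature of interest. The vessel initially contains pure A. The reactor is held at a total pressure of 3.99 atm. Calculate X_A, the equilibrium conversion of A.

Basis: 1 mol A initially; let X = conversion of A. Extent ξ = X.
At extent ξ: n_A = 1 − X; n_C = X; n_E = X.
Summing: n_T = 1 + X.
With p_i = (n_i/n_T)P, K = p_C p_E / (p_A).
Equating to 1.54 atm and solving on 0 < X < 1: X = 0.528.

X = 0.528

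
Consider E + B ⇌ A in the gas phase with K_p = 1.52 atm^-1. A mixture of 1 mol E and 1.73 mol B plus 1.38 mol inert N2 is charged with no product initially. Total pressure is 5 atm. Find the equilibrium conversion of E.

X = 0.697

Let X = conversion of E (basis 1 mol E); extent of reaction ξ = X.
Species balance: n_E = 1 − X; n_B = 1.73 − X; n_A = X; n_I = 1.38 (inert).
Total moles n_T = 4.11 − X.
With p_i = (n_i/n_T)P, K_p = p_A / (p_E p_B).
This yields a degree-2 equation in X; solving on (0,1), X = 0.697.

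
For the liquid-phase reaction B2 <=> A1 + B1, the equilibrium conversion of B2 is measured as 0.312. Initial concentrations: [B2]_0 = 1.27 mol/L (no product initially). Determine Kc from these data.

Kc = 0.18 mol/L

Let X = conversion of B2.
Concentrations: [B2] = 1.27 − 1.27X; [A1] = 1.27X; [B1] = 1.27X.
At X = 0.312: [B2] = 0.874, [A1] = 0.396, [B1] = 0.396.
Kc = [A1] [B1] / ([B2]) = 0.18 mol/L.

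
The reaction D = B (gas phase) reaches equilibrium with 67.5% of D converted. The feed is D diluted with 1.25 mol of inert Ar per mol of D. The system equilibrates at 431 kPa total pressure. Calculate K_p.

Take 1 mol D as basis and let X be its fractional conversion, so ξ = X.
Species balance: n_D = 1 − X; n_B = X; n_I = 1.25 (inert).
n_T stays at 2.25 (no change in mole number).
At X = 0.675: n_D = 0.325, n_B = 0.675, n_T = 2.25.
p_i = (n_i/n_T)·P. K_p = p_B / (p_D) = 2.08.

K_p = 2.08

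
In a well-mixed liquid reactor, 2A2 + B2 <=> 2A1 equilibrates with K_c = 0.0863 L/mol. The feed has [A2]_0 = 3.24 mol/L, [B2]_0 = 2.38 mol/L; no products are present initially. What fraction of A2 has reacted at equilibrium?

X = 0.289

Let X = conversion of A2; extent ξ = 3.24X/2 mol/L.
Concentrations: [A2] = 3.24 − 3.24X; [B2] = 2.38 − 1.62X; [A1] = 3.24X.
K_c = [A1]^2 / ([A2]^2 [B2]).
This equals 0.0863 at X = 0.289 (the root in 0 < X < 1).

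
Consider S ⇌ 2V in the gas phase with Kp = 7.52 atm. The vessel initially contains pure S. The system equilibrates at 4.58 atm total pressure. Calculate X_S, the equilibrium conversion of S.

X = 0.539

Let X = conversion of S (basis 1 mol S); extent of reaction ξ = X.
Moles: n_S = 1 − X; n_V = 2X.
n_T = Σnᵢ = 1 + X.
With p_i = (n_i/n_T)P, Kp = p_V^2 / (p_S).
Equating to 7.52 atm and solving on 0 < X < 1: X = 0.539.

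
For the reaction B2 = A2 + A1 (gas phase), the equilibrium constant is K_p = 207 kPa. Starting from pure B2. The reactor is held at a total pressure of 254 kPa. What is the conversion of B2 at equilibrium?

X = 0.670

Let X = conversion of B2 (basis 1 mol B2); extent of reaction ξ = X.
Species balance: n_B2 = 1 − X; n_A2 = X; n_A1 = X.
Total moles n_T = 1 + X.
y_i = n_i/n_T, p_i = y_i·P. K_p = p_A2 p_A1 / (p_B2).
Setting this equal to 207 kPa and taking the physical root (0 < X < 1) gives X = 0.670.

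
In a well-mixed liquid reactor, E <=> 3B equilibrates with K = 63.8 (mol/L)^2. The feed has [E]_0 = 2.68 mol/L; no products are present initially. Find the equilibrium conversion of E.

X = 0.535

Let X = conversion of E; extent ξ = 2.68·X mol/L.
Concentrations: [E] = 2.68 − 2.68X; [B] = 8.04X.
K = [B]^3 / ([E]).
Setting equal to 63.8 and solving for X on (0,1) gives X = 0.535.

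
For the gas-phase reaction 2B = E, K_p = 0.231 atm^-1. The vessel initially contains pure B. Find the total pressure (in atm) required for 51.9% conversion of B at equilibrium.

P = 3.6 atm

Basis: 1 mol B initially; let X = conversion of B. Extent ξ = 0.5X.
At extent ξ: n_B = 1 − X; n_E = 0.5X.
n_T = Σnᵢ = 1 − 0.5X.
K_p = p_E / (p_B^2) with p_i = (n_i/n_T)·P.
At X = 0.519: the mole-fraction product g(X) = Π y_i^ν_i = 0.8306. Since K_p = g(X)·P^{-1}, P = (g/K_p)^(1/1) = (0.8306/0.231)^(1/1) = 3.6 atm.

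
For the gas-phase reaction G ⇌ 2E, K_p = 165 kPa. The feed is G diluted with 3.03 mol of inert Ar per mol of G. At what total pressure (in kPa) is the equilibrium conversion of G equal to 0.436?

P = 547 kPa

Basis: 1 mol G initially; let X = conversion of G. Extent ξ = X.
At extent ξ: n_G = 1 − X; n_E = 2X; n_I = 3.03 (inert).
Summing: n_T = 4.03 + X.
K_p = p_E^2 / (p_G) with p_i = (n_i/n_T)·P.
At X = 0.436: the mole-fraction product g(X) = Π y_i^ν_i = 0.3019. Since K_p = g(X)·P^{1}, P = (K_p/g)^(1/1) = (165/0.3019)^(1/1) = 547 kPa.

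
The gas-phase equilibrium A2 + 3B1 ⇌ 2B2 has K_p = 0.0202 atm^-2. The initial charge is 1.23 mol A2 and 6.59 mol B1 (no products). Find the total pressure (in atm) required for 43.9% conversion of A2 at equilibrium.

P = 5.56 atm

Take 1.23 mol A2 as basis and let X be its fractional conversion, so ξ = 1.23X.
Species balance: n_A2 = 1.23 − 1.23X; n_B1 = 6.59 − 3.69X; n_B2 = 2.46X.
Summing: n_T = 7.82 − 2.46X.
K_p = p_B2^2 / (p_A2 p_B1^3) with p_i = (n_i/n_T)·P.
At X = 0.439: the mole-fraction product g(X) = Π y_i^ν_i = 0.6254. Since K_p = g(X)·P^{-2}, P = (g/K_p)^(1/2) = (0.6254/0.0202)^(1/2) = 5.56 atm.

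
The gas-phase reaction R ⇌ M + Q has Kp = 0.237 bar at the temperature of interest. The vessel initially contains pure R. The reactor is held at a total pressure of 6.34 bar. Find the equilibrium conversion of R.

X = 0.190

Basis: 1 mol R initially; let X = conversion of R. Extent ξ = X.
At extent ξ: n_R = 1 − X; n_M = X; n_Q = X.
Summing: n_T = 1 + X.
Mole fractions y_i = n_i/n_T; Kp = p_M p_Q / (p_R) with p_i = y_i·P.
Setting this equal to 0.237 bar and taking the physical root (0 < X < 1) gives X = 0.190.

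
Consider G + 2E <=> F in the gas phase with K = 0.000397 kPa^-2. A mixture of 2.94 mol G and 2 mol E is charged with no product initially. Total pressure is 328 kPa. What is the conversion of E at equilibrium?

X = 0.842

Basis: 2 mol E initially; let X = conversion of E. Extent ξ = X.
Species balance: n_G = 2.94 − X; n_E = 2 − 2X; n_F = X.
Total moles n_T = 4.94 − 2X.
Mole fractions y_i = n_i/n_T; K = p_F / (p_G p_E^2) with p_i = y_i·P.
Equating to 0.000397 kPa^-2 and solving on 0 < X < 1: X = 0.842.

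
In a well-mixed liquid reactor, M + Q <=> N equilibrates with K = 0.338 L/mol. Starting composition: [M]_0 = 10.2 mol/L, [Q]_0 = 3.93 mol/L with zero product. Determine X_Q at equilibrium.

Let X = conversion of Q; extent ξ = 3.93·X mol/L.
Concentrations: [M] = 10.2 − 3.93X; [Q] = 3.93 − 3.93X; [N] = 3.93X.
K = [N] / ([M] [Q]).
This equals 0.338 at X = 0.714 (the root in 0 < X < 1).

X = 0.714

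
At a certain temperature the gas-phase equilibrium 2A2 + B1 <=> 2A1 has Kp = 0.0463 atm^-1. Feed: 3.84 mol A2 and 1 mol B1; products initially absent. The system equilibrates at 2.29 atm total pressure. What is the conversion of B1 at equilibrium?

X = 0.226

Basis: 1 mol B1 initially; let X = conversion of B1. Extent ξ = X.
Mole table: n_A2 = 3.84 − 2X; n_B1 = 1 − X; n_A1 = 2X.
Total moles n_T = 4.84 − X.
Mole fractions y_i = n_i/n_T; Kp = p_A1^2 / (p_A2^2 p_B1) with p_i = y_i·P.
Setting this equal to 0.0463 atm^-1 and taking the physical root (0 < X < 1) gives X = 0.226.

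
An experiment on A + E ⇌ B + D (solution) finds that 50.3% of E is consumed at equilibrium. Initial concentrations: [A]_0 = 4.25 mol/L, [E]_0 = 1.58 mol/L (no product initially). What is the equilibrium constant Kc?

Kc = 0.233

Let X = conversion of E.
Concentrations: [A] = 4.25 − 1.58X; [E] = 1.58 − 1.58X; [B] = 1.58X; [D] = 1.58X.
At X = 0.503: [A] = 3.46, [E] = 0.785, [B] = 0.795, [D] = 0.795.
Kc = [B] [D] / ([A] [E]) = 0.233.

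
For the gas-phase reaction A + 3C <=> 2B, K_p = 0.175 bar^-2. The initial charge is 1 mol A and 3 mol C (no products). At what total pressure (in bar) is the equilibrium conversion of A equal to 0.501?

Basis: 1 mol A initially; let X = conversion of A. Extent ξ = X.
Species balance: n_A = 1 − X; n_C = 3 − 3X; n_B = 2X.
Summing: n_T = 4 − 2X.
K_p = p_B^2 / (p_A p_C^3) with p_i = (n_i/n_T)·P.
At X = 0.501: the mole-fraction product g(X) = Π y_i^ν_i = 5.391. Since K_p = g(X)·P^{-2}, P = (g/K_p)^(1/2) = (5.391/0.175)^(1/2) = 5.55 bar.

P = 5.55 bar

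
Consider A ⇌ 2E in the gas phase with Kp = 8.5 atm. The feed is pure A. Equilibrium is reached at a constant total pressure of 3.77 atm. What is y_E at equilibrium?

y_E = 0.750

Let X = conversion of A (basis 1 mol A); extent of reaction ξ = X.
Mole table: n_A = 1 − X; n_E = 2X.
Total moles n_T = 1 + X.
y_i = n_i/n_T, p_i = y_i·P. Kp = p_E^2 / (p_A).
Substituting and setting equal to 8.5 atm gives a polynomial in X; the root in (0,1) is X = 0.600.
Then n_E = 1.2, n_T = 1.6, so y_E = 0.750.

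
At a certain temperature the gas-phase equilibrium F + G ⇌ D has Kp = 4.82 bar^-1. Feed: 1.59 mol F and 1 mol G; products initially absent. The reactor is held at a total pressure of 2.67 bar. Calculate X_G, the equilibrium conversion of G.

X = 0.846

Let X = conversion of G (basis 1 mol G); extent of reaction ξ = X.
At extent ξ: n_F = 1.59 − X; n_G = 1 − X; n_D = X.
Total moles n_T = 2.59 − X.
With p_i = (n_i/n_T)P, Kp = p_D / (p_F p_G).
This yields a degree-2 equation in X; solving on (0,1), X = 0.846.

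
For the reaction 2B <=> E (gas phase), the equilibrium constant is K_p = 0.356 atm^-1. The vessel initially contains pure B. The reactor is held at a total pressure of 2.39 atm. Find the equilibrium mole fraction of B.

y_B = 0.645

Basis: 1 mol B initially; let X = conversion of B. Extent ξ = 0.5X.
At extent ξ: n_B = 1 − X; n_E = 0.5X.
n_T = Σnᵢ = 1 − 0.5X.
y_i = n_i/n_T, p_i = y_i·P. K_p = p_E / (p_B^2).
Substituting and setting equal to 0.356 atm^-1 gives a polynomial in X; the root in (0,1) is X = 0.523.
Then n_B = 0.477, n_T = 0.738, so y_B = 0.645.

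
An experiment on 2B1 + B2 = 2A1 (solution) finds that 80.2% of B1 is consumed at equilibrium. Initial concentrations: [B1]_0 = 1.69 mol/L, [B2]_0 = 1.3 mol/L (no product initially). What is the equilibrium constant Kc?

Let X = conversion of B1.
Concentrations: [B1] = 1.69 − 1.69X; [B2] = 1.3 − 0.845X; [A1] = 1.69X.
At X = 0.802: [B1] = 0.335, [B2] = 0.622, [A1] = 1.36.
Kc = [A1]^2 / ([B1]^2 [B2]) = 26.4 L/mol.

Kc = 26.4 L/mol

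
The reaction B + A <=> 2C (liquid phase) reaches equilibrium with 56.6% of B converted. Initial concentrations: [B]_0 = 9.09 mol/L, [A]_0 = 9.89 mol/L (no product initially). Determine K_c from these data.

K_c = 5.66

Let X = conversion of B.
Concentrations: [B] = 9.09 − 9.09X; [A] = 9.89 − 9.09X; [C] = 18.2X.
At X = 0.566: [B] = 3.95, [A] = 4.75, [C] = 10.3.
K_c = [C]^2 / ([B] [A]) = 5.66.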